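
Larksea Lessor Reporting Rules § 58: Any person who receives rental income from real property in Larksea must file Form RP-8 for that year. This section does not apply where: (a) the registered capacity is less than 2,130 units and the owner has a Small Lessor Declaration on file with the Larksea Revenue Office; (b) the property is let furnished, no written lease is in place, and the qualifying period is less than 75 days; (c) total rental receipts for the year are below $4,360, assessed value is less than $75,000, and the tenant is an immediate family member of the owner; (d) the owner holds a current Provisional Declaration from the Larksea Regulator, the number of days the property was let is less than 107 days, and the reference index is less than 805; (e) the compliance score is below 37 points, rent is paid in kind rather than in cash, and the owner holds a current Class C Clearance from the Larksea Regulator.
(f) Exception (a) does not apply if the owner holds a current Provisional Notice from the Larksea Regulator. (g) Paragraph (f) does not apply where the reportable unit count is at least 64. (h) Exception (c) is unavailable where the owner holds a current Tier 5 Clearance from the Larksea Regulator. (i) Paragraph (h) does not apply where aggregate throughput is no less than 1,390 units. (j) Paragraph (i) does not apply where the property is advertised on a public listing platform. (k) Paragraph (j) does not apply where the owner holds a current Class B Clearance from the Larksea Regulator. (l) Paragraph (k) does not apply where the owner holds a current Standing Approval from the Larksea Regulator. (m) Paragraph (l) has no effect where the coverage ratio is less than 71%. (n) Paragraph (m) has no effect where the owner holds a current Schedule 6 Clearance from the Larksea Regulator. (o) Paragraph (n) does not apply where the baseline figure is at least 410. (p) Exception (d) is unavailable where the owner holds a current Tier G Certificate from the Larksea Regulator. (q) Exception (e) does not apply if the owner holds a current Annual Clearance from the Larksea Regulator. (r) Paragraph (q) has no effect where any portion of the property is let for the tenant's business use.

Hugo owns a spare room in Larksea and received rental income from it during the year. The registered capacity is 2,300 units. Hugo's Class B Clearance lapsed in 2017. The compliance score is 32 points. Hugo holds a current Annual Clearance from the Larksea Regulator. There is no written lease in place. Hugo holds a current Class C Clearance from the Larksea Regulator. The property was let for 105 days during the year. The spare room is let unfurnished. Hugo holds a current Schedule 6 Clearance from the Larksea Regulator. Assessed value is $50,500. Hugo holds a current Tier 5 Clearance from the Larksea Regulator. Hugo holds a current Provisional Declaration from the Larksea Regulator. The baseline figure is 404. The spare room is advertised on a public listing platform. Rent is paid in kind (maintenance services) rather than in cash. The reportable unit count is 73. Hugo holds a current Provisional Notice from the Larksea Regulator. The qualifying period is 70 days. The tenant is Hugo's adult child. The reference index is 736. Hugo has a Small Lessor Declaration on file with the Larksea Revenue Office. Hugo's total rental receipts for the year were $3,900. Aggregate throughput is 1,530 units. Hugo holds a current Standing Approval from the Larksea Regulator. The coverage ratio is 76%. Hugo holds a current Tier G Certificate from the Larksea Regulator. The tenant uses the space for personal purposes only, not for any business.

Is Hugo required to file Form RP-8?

Exception (a) requires that the registered capacity is less than 2,130 units; but the registered capacity is 2,300 units, not less than 2,130 units, so (a) is unavailable.
Exception (b) does not apply: the property is let unfurnished.
Exception (c): total rental receipts for the year are $3,900, below the $4,360 limit; assessed value is $50,500, less than the $75,000 limit; the tenant is an immediate family member — every condition holds. However, paragraphs (h)–(o) must be considered: (h) operates — a current Tier 5 Clearance is held. (i) would limit (h) — aggregate throughput is 1,530 units, meeting the 1,390 units threshold — but (j) sets (i) aside: (j) operates against (i): the property is publicly advertised. (k), which would lift (j), is inapplicable — no current Class B Clearance is held. So (c) is unavailable.
Exception (d): a current Provisional Declaration is held; the number of days the property was let is 105 days, less than the 107 days limit; the reference index is 736, less than the 805 limit — every condition holds. However, paragraph (p) must be considered: (p) operates against (d): a current Tier G Certificate is held. (d) is therefore removed.
Exception (e) is satisfied on its face — the compliance score is 32 points, below the 37 points limit; rent is paid in kind; a current Class C Clearance is held. But: (q) is triggered — a current Annual Clearance is held. (r) is inapplicable (the space is used for personal purposes only), so (q) stands. Exception (e) does not apply.
No exception is made out. Hugo falls within the general rule.

Yes — Hugo must file Form RP-8.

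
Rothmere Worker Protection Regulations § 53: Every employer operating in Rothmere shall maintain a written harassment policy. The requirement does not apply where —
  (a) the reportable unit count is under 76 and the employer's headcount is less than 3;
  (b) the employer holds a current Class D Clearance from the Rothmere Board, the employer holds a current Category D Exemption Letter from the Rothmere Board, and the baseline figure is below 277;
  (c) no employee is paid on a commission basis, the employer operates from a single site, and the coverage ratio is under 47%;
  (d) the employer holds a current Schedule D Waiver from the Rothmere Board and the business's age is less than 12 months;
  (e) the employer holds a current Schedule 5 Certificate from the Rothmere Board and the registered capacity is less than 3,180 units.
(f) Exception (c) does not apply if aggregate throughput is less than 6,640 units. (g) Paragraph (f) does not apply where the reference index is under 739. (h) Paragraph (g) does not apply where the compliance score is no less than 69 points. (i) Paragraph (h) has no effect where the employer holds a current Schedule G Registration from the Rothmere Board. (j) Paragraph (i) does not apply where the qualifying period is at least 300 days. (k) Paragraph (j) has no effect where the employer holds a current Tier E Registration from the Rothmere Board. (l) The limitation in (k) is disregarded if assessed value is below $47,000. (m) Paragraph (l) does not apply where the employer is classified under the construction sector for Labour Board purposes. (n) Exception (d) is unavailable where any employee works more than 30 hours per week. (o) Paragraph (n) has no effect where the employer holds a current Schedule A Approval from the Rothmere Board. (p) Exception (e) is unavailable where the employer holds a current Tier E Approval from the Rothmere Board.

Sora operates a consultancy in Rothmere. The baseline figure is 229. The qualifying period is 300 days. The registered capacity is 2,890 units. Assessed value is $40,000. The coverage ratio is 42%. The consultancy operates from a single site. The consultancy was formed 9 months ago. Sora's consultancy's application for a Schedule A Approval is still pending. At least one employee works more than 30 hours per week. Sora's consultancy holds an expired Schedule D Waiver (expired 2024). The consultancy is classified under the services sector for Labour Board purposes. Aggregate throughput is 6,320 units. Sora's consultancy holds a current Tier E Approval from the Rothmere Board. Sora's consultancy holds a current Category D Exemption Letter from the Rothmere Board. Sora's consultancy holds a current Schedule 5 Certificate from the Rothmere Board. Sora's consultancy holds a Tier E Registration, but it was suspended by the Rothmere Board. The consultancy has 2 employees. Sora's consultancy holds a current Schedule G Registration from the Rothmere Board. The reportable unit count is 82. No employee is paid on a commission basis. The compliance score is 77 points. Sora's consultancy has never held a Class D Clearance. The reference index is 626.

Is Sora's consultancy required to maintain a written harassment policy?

Yes — Sora's consultancy must maintain a written harassment policy.

Exception (a) fails — the reportable unit count is 82, not under 76.
Exception (b) fails — there is no Class D Clearance in force.
Exception (c)'s conditions are all satisfied: no employee is paid on commission; the employer operates from a single site; the coverage ratio is 42%, under the 47% limit. Turning to paragraphs (f)–(m): (f) applies — aggregate throughput is 6,320 units, less than the 6,640 units limit. (g) would limit (f) — the reference index is 626, under the 739 limit — but (h) sets (g) aside: (h) operates against (g): the compliance score is 77 points, meeting the 69 points threshold. (i) applies (a current Schedule G Registration is held), but is displaced by (j): (j) operates against (i): the qualifying period is 300 days, meeting the 300 days threshold. (k) is inapplicable (the Tier E Registration is not current), so (j) stands. Exception (c) does not apply.
Exception (d) requires that the employer holds a current Schedule D Waiver from the Rothmere Board; but there is no Schedule D Waiver in force, so (d) is unavailable.
Exception (e)'s conditions are all satisfied: a current Schedule 5 Certificate is held; the registered capacity is 2,890 units, less than the 3,180 units limit. But: (p) operates against (e): a current Tier E Approval is held. Exception (e) does not apply.
No exception is made out. Sora's consultancy falls within the general rule.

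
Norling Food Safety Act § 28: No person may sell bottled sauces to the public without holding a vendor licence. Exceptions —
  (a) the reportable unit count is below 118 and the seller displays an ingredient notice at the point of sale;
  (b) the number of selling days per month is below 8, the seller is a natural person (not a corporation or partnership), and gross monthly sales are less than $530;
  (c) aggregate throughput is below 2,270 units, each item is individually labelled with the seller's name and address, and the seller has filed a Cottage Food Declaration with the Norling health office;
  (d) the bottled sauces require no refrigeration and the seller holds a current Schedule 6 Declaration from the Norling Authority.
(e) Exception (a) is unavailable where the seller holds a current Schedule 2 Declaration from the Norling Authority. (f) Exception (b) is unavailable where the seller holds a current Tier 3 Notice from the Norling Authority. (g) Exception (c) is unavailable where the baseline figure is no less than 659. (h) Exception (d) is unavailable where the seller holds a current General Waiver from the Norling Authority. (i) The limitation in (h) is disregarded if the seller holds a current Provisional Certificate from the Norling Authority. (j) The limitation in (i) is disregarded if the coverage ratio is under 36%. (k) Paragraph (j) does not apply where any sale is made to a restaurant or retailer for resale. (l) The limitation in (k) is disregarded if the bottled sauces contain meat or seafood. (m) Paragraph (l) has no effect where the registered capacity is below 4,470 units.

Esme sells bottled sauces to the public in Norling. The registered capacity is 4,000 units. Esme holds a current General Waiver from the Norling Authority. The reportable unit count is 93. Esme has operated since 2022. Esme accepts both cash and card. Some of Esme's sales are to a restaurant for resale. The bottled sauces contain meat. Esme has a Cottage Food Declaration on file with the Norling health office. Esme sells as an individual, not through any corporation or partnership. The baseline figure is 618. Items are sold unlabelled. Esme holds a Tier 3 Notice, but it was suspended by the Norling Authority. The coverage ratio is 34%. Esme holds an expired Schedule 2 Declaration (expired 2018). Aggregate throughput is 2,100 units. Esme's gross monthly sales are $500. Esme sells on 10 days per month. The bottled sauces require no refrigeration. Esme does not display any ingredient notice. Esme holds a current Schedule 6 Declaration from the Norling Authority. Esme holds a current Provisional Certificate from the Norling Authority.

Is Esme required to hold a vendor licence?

Exception (a) fails — no ingredient notice is displayed.
Exception (b) requires that the number of selling days per month is below 8; but the number of selling days per month is 10, not below 8, so (b) is unavailable.
Exception (c) fails — items are sold unlabelled.
Exception (d) is satisfied on its face — the bottled sauces are shelf-stable; a current Schedule 6 Declaration is held. Considering the limiting provisions: (h) would limit (d) — a current General Waiver is held — but (i) sets (h) aside: (i) applies — a current Provisional Certificate is held. (j) would limit (i) — the coverage ratio is 34%, under the 36% limit — but (k) sets (j) aside: (k) is triggered — some sales are to a restaurant for resale. (l) is triggered (the bottled sauces contain meat), but is set aside by (m): (m) operates against (l): the registered capacity is 4,000 units, below the 4,470 units limit. Exception (d) stands.

No — exception (d) applies; Esme is not required to hold a vendor licence.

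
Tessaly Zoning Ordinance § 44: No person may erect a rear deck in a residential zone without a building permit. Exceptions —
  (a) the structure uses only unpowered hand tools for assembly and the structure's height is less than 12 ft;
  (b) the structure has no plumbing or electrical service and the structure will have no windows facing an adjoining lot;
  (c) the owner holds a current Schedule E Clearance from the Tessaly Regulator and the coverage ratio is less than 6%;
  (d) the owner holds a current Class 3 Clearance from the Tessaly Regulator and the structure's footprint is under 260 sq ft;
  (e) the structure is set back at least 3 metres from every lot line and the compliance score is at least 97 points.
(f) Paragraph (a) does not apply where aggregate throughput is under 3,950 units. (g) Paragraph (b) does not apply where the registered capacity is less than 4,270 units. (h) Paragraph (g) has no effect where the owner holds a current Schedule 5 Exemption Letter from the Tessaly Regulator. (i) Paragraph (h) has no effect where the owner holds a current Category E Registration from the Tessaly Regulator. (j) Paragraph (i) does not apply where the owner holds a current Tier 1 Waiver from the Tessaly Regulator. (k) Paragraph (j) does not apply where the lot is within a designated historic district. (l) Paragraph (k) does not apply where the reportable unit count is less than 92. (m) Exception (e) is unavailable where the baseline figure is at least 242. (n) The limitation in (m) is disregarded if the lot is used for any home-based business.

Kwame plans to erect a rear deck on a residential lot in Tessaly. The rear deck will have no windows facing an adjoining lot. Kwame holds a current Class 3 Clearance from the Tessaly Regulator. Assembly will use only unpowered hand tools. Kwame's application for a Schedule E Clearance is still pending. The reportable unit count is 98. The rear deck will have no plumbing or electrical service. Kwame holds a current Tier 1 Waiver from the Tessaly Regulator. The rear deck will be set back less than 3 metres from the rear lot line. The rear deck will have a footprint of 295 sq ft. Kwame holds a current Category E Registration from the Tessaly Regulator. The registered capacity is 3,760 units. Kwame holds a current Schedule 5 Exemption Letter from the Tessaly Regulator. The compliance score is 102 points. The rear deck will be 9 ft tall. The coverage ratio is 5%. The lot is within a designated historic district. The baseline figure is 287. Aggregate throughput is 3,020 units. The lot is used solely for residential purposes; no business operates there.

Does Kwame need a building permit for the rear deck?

Yes — Kwame must obtain a building permit.

Exception (a): assembly uses only hand tools; the structure's height is 9 ft, less than the 12 ft limit — every condition holds. But applying paragraph (f): (f) is triggered — aggregate throughput is 3,020 units, under the 3,950 units limit. Exception (a) does not apply.
Exception (b): there is no plumbing or electrical service; no windows face an adjoining lot — every condition holds. But: (g) operates against (b): the registered capacity is 3,760 units, less than the 4,270 units limit. (h) would limit (g) — a current Schedule 5 Exemption Letter is held — but (i) sets (h) aside: (i) operates — a current Category E Registration is held. (j) is engaged (a current Tier 1 Waiver is held), but yields to (k): (k) operates — the lot is in a historic district. (l), which would lift (k), is inapplicable — the reportable unit count is 98, not less than 92. (b) is therefore removed.
Exception (c) fails — no current Schedule E Clearance is held.
Exception (d) fails — the structure's footprint is 295 sq ft, not under 260 sq ft.
Exception (e) fails — the rear setback is under 3 m.
Every exception is unavailable, so the rule governs.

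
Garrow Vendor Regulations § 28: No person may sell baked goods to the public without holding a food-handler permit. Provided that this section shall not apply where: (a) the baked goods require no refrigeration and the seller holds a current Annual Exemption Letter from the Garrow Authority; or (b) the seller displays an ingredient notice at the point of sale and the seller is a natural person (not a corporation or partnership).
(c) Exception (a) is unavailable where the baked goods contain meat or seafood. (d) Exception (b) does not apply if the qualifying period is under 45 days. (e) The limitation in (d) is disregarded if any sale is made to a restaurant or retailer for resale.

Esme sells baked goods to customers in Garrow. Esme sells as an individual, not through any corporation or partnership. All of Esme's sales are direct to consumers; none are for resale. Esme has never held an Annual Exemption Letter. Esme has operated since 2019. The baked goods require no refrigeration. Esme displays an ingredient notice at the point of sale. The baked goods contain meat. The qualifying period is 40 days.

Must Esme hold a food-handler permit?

Exception (a) fails — the Annual Exemption Letter is not current.
Exception (b)'s conditions are all satisfied: an ingredient notice is displayed; the seller is a natural person. Turning to paragraphs (d)–(e): (d) operates against (b): the qualifying period is 40 days, under the 45 days limit. (e) is not triggered (no sales are for resale), so (d) stands. So (b) is unavailable.
None of the exceptions is available; § 28 applies in full.

Yes — Esme must hold a food-handler permit.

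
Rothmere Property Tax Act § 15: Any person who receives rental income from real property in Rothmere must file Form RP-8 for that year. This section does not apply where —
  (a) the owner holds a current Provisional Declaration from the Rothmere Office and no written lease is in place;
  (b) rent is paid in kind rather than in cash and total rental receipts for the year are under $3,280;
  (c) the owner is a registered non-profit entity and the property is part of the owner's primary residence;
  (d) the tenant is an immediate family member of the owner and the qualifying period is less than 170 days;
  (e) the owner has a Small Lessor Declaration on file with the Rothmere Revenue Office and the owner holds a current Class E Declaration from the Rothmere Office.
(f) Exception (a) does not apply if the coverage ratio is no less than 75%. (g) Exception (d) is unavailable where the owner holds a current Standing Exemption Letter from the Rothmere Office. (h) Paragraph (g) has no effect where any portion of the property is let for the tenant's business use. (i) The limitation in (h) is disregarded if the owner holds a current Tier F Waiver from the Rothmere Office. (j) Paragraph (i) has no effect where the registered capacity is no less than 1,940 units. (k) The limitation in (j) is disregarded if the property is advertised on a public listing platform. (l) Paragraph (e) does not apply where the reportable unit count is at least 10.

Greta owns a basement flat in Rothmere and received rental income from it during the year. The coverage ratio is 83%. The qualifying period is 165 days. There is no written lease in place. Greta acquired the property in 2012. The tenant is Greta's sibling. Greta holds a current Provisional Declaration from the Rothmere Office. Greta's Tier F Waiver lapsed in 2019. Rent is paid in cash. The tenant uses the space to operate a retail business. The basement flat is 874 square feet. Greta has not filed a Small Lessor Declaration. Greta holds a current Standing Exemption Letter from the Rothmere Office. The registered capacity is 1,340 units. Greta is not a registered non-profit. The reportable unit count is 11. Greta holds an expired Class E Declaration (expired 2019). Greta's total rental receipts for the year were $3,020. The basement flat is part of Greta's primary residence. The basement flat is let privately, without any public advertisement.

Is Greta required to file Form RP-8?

Exception (a): a current Provisional Declaration is held; there is no written lease — every condition holds. But applying paragraph (f): (f) applies — the coverage ratio is 83%, meeting the 75% threshold. (a) is therefore removed.
Exception (b) fails — rent is paid in cash.
Exception (c) fails — Greta is not a registered non-profit.
Exception (d): the tenant is an immediate family member; the qualifying period is 165 days, less than the 170 days limit — every condition holds. Considering the limiting provisions: (g) operates (a current Standing Exemption Letter is held), but is overridden by (h): (h) operates against (g): the space is let for business use. (i) does not operate here (no current Tier F Waiver is held), so (h) stands. (d) remains available.
Exception (e) requires that the owner has a Small Lessor Declaration on file with the Rothmere Revenue Office; but no Small Lessor Declaration is on file, so (e) is unavailable.

No — exception (d) applies; Greta is not required to file Form RP-8.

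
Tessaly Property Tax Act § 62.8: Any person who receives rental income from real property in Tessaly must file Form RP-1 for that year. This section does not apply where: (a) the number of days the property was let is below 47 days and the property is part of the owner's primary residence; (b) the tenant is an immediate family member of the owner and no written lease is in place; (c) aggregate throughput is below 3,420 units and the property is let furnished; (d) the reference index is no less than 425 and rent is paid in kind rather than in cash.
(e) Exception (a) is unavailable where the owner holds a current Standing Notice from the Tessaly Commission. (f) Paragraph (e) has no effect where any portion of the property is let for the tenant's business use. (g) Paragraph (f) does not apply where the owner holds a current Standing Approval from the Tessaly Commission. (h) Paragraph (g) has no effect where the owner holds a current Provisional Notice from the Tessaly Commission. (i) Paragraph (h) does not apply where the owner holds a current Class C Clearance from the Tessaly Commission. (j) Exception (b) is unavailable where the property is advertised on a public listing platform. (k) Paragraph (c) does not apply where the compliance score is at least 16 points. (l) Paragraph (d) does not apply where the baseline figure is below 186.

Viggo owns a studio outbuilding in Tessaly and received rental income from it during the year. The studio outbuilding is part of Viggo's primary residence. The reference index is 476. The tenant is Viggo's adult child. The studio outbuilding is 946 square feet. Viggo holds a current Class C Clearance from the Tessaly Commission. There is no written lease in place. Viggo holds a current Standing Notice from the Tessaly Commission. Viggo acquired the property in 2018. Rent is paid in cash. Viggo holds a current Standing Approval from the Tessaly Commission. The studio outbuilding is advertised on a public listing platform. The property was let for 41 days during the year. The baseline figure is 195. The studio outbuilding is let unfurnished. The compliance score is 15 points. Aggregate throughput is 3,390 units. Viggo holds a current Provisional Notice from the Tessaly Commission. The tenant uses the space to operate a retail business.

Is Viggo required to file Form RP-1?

Exception (a): the number of days the property was let is 41 days, below the 47 days limit; the studio outbuilding is part of the primary residence — every condition holds. However, paragraphs (e)–(i) must be considered: (e) operates against (a): a current Standing Notice is held. (f) is triggered (the space is let for business use), but is set aside by (g): (g) operates against (f): a current Standing Approval is held. (h) is engaged (a current Provisional Notice is held), but is displaced by (i): (i) operates against (h): a current Class C Clearance is held. Exception (a) does not apply.
All of (b)'s requirements are met (the tenant is an immediate family member; there is no written lease). But applying paragraph (j): (j) is engaged — the property is publicly advertised. (b) is therefore removed.
Exception (c) does not apply: the property is let unfurnished.
Exception (d) fails — rent is paid in cash.
No exception is made out. Viggo falls within the general rule.

Yes — Viggo must file Form RP-1.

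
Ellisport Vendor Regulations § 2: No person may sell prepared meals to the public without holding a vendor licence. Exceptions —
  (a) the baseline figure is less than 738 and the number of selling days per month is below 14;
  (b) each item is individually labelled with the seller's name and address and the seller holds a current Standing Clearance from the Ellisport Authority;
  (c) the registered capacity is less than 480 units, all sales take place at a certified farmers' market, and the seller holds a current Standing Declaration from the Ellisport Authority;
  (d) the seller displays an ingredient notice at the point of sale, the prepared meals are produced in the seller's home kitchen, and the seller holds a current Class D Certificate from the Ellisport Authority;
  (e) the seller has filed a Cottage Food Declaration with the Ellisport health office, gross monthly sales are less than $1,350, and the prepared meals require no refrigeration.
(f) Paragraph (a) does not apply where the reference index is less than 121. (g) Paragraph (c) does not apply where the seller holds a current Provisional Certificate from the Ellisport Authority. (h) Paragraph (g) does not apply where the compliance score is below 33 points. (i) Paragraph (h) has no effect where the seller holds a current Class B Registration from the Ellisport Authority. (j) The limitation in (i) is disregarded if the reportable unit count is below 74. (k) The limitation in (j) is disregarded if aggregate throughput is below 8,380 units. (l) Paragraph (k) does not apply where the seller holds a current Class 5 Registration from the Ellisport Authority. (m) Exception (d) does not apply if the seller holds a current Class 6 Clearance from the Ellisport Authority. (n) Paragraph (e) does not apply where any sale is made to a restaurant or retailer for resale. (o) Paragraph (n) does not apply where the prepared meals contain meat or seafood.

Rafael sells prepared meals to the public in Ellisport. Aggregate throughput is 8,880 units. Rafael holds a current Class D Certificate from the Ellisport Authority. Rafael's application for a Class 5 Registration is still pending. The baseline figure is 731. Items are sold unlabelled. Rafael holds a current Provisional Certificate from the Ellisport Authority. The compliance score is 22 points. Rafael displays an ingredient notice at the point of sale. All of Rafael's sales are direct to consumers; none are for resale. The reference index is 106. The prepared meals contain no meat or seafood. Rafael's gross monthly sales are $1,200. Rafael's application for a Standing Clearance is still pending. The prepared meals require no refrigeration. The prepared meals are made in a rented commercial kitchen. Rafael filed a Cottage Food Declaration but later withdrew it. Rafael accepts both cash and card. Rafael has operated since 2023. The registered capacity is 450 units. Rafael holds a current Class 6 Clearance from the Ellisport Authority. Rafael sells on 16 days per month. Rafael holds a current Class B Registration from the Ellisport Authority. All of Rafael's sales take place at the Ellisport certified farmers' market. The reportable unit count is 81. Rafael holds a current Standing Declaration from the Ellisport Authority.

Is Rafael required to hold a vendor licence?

Exception (a) does not apply: the number of selling days per month is 16, not below 14.
Exception (b) fails — items are sold unlabelled.
All of (c)'s requirements are met (the registered capacity is 450 units, less than the 480 units limit; all sales are at a certified farmers' market; a current Standing Declaration is held). However, paragraphs (g)–(l) must be considered: (g) operates against (c): a current Provisional Certificate is held. (h) applies (the compliance score is 22 points, below the 33 points limit), but yields to (i): (i) applies — a current Class B Registration is held. (j) is not engaged (the reportable unit count is 81, not below 74), so (i) stands. Exception (c) does not apply.
Exception (d) requires that the prepared meals are produced in the seller's home kitchen; but the prepared meals are made in a commercial kitchen, not a home kitchen, so (d) is unavailable.
Exception (e) does not apply: the Cottage Food Declaration was withdrawn.
Every exception is unavailable, so the rule governs.

Yes — Rafael must hold a vendor licence.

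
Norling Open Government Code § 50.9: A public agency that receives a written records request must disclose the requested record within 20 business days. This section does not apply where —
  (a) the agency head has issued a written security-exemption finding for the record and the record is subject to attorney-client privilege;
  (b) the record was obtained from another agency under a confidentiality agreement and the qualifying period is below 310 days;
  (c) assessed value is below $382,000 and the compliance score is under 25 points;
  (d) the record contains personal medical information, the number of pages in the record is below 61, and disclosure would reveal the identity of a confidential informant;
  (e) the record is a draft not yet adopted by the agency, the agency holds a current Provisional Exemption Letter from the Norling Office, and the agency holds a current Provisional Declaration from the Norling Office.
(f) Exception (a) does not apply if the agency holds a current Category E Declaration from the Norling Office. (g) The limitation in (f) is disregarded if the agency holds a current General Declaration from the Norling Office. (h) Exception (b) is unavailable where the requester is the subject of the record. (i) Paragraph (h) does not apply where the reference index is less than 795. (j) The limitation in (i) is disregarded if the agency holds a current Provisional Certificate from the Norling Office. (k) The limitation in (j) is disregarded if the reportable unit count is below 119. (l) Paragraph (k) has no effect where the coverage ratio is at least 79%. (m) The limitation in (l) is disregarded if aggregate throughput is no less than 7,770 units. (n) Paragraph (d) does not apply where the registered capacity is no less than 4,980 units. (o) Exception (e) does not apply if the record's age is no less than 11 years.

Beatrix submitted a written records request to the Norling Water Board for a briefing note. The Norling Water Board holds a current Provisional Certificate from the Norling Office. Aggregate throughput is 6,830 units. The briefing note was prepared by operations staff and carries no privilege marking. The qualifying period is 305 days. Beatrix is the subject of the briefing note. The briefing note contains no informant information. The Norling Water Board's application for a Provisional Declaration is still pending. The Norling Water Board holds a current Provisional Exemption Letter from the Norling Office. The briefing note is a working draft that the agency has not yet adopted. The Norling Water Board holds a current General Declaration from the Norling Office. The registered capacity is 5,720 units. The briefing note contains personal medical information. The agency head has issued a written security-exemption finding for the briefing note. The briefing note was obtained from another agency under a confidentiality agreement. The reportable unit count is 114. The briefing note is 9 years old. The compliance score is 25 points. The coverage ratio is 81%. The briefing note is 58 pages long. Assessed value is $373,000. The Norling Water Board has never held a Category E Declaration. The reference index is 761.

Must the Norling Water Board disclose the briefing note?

Exception (a) does not apply: the briefing note carries no privilege marking.
Exception (b)'s conditions are all satisfied: the briefing note was obtained under a confidentiality agreement; the qualifying period is 305 days, below the 310 days limit. However, paragraphs (h)–(m) must be considered: (h) operates against (b): Beatrix is the subject of the briefing note. (i) operates (the reference index is 761, less than the 795 limit), but is set aside by (j): (j) operates against (i): a current Provisional Certificate is held. (k) operates (the reportable unit count is 114, below the 119 limit), but is set aside by (l): (l) operates against (k): the coverage ratio is 81%, meeting the 79% threshold. (m), which would lift (l), is not engaged — aggregate throughput is 6,830 units, short of 7,770 units. (b) is therefore removed.
Exception (c) does not apply: the compliance score is 25 points, not under 25 points.
Exception (d) fails — the briefing note contains no informant information.
Exception (e) requires that the agency holds a current Provisional Declaration from the Norling Office; but no current Provisional Declaration is held, so (e) is unavailable.
Every exception is unavailable, so the rule governs.

Yes — the Norling Water Board must disclose the briefing note.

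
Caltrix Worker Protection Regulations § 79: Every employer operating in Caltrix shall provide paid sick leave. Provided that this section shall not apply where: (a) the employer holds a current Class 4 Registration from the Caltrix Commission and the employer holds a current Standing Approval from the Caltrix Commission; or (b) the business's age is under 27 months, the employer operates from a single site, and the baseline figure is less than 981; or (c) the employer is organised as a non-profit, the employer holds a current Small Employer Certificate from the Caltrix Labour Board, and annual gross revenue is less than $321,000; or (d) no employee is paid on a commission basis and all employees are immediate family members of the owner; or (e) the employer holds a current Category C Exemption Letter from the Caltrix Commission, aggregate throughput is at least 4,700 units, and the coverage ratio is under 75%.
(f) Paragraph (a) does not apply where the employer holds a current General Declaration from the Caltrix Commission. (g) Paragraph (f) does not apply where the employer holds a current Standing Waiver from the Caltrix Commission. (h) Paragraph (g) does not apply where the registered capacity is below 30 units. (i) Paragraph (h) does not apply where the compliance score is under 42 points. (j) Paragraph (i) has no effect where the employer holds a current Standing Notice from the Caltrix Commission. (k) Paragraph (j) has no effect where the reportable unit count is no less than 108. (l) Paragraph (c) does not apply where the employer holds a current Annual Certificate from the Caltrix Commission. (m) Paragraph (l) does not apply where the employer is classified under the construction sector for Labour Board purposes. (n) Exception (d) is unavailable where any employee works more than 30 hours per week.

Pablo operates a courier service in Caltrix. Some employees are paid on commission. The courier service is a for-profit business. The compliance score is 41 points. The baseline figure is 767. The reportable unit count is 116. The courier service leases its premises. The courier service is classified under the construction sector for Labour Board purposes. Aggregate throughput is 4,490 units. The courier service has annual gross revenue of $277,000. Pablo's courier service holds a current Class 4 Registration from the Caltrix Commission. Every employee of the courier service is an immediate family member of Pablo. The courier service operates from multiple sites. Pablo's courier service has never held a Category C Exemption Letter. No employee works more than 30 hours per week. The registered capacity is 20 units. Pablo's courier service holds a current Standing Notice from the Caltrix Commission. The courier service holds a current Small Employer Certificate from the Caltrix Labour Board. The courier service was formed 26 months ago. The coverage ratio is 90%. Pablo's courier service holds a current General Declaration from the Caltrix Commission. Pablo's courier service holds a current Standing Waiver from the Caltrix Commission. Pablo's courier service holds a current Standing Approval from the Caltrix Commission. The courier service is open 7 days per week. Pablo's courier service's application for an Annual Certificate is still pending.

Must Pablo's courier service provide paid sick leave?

Exception (a): a current Class 4 Registration is held; a current Standing Approval is held — every condition holds. Applying paragraphs (f)–(k): (f) would limit (a) — a current General Declaration is held — but (g) sets (f) aside: (g) applies — a current Standing Waiver is held. (h) operates (the registered capacity is 20 units, below the 30 units limit), but yields to (i): (i) is triggered — the compliance score is 41 points, under the 42 points limit. (j) would limit (i) — a current Standing Notice is held — but (k) sets (j) aside: (k) operates — the reportable unit count is 116, meeting the 108 threshold. Exception (a) stands.
Exception (b) requires that the employer operates from a single site; but the employer operates from multiple sites, so (b) is unavailable.
Exception (c) does not apply: the employer is for-profit.
Exception (d) does not apply: some employees are paid on commission.
Exception (e) requires that the employer holds a current Category C Exemption Letter from the Caltrix Commission; but no current Category C Exemption Letter is held, so (e) is unavailable.

No — exception (a) applies; Pablo's courier service is not required to provide paid sick leave.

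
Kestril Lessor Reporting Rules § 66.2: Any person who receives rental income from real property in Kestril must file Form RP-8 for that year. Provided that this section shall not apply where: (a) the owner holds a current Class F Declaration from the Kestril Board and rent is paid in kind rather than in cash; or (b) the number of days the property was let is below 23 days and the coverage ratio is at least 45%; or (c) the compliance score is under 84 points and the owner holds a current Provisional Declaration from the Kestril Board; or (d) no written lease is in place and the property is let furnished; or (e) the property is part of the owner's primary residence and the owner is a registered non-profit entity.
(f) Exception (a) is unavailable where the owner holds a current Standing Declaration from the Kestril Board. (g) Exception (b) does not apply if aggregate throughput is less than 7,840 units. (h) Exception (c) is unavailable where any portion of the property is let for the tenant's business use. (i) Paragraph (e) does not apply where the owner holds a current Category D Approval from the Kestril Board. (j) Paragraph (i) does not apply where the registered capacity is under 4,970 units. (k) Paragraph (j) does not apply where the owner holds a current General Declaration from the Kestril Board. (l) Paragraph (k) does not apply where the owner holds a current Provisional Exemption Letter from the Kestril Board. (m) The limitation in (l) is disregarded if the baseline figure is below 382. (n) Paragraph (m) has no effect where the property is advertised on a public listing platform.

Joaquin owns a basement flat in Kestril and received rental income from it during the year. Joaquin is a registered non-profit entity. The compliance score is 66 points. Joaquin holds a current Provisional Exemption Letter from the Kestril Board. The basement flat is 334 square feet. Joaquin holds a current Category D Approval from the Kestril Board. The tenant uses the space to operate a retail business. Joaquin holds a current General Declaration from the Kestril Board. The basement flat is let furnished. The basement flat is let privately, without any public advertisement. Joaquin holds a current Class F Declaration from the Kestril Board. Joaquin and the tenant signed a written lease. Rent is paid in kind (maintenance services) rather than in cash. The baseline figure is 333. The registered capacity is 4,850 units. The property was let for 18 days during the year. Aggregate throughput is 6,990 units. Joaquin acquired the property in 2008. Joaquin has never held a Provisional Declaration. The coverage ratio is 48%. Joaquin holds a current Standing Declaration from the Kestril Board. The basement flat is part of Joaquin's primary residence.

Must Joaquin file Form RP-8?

Yes — Joaquin must file Form RP-8.

All of (a)'s requirements are met (a current Class F Declaration is held; rent is paid in kind). Turning to paragraph (f): (f) is triggered — a current Standing Declaration is held. (a) is therefore removed.
Exception (b)'s conditions are all satisfied: the number of days the property was let is 18 days, below the 23 days limit; the coverage ratio is 48%, meeting the 45% threshold. But: (g) operates against (b): aggregate throughput is 6,990 units, less than the 7,840 units limit. (b) is therefore removed.
Exception (c) does not apply: the Provisional Declaration is not current.
Exception (d) requires that no written lease is in place; but a written lease is in place, so (d) is unavailable.
Exception (e): the basement flat is part of the primary residence; Joaquin is a registered non-profit — every condition holds. But: (i) operates — a current Category D Approval is held. (j) would limit (i) — the registered capacity is 4,850 units, under the 4,970 units limit — but (k) sets (j) aside: (k) is triggered — a current General Declaration is held. (l) would limit (k) — a current Provisional Exemption Letter is held — but (m) sets (l) aside: (m) operates against (l): the baseline figure is 333, below the 382 limit. (n), which would lift (m), is not triggered — the property is let privately without advertisement. So (e) is unavailable.
No exception is made out. Joaquin falls within the general rule.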